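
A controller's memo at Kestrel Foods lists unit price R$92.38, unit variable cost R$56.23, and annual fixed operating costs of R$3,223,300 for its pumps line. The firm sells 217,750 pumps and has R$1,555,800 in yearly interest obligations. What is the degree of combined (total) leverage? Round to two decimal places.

2.55

Total contribution margin = 217,750 × R$36.15 = R$7,871,662.50.
EBIT = R$7,871,662.50 − R$3,223,300 = R$4,648,362.50. Interest = R$1,555,800.00, so EBIT − I = R$3,092,562.50.
DCL = contribution ÷ (EBIT − I) = R$7,871,662.50 ÷ R$3,092,562.50 = 2.5454.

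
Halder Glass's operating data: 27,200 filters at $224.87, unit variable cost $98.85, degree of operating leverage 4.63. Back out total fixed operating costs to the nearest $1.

At 27,200 units, contribution = 27,200 × $126.02 = $3,427,744.00.
DOL = contribution / EBIT, so EBIT = $3,427,744.00 / 4.63 = $740,333.48.
Fixed costs = CM − EBIT = $3,427,744.00 − $740,333.48 = $2,687,411.

$2,687,411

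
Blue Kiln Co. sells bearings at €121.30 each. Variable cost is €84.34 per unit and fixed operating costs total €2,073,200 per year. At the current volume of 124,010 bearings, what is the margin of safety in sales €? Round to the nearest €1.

Each unit contributes €121.30 − €84.34 = €36.96. Break-even units = €2,073,200 ÷ €36.96 = 56,093.07; break-even revenue = 56,093.07 × €121.30 = €6,804,089.83.
Actual sales revenue = 124,010 × €121.30 = €15,042,413.00.
Margin of safety = €15,042,413.00 − €6,804,089.83 = €8,238,323.

€8,238,323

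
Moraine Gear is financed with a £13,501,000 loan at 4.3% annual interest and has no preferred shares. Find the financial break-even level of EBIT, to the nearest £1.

£580,543

Annual interest = 4.3% × £13,501,000 = £580,543.00.
With no preferred dividends, EPS = 0 when EBIT exactly covers interest, so the financial break-even EBIT is £580,543.00.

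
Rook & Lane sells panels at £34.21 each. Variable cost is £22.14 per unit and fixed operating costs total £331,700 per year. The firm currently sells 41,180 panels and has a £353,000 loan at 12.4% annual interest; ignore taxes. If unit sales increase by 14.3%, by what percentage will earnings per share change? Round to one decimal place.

+58.5%

At 41,180 units, contribution = 41,180 × £12.07 = £497,042.60.
Subtracting fixed costs: EBIT = £497,042.60 − £331,700 = £165,342.60.
Interest = £43,772.00, so EBIT − I = £121,570.60.
DCL = total CM / (EBIT − I) = £497,042.60 / £121,570.60 = 4.0885.
EPS therefore changes by 4.0885 × (+14.3%) = +58.5%.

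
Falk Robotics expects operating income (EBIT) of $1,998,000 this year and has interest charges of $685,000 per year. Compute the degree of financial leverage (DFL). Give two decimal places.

1.52

Interest = $685,000.00.
Degree of financial leverage = EBIT / (EBIT − interest) = $1,998,000 / $1,313,000.00 = 1.5217.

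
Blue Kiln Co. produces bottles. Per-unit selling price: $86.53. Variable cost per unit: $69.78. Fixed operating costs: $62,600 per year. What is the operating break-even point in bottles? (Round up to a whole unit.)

3,738 bottles

Contribution margin per unit = $86.53 − $69.78 = $16.75.
Break-even volume = fixed costs ÷ CM per unit = $62,600 ÷ $16.75 = 3,737.31, so 3,738 bottles.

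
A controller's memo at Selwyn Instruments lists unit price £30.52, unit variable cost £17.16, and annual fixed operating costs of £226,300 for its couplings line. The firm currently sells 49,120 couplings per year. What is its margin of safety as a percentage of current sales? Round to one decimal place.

Contribution margin per unit = £30.52 − £17.16 = £13.36. Break-even units = £226,300 ÷ £13.36 = 16,938.62; break-even revenue = 16,938.62 × £30.52 = £516,966.77.
Actual sales revenue = 49,120 × £30.52 = £1,499,142.40.
Margin of safety = (£1,499,142.40 − £516,966.77) ÷ £1,499,142.40 = 65.5%.

65.5%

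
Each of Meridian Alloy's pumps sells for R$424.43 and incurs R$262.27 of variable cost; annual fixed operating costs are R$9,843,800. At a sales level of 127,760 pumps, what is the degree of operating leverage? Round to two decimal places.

1.91

Contribution at this volume is 127,760 × R$162.16 = R$20,717,561.60.
EBIT = R$20,717,561.60 − R$9,843,800 = R$10,873,761.60.
So DOL = total CM / EBIT = R$20,717,561.60 / R$10,873,761.60 = 1.9053.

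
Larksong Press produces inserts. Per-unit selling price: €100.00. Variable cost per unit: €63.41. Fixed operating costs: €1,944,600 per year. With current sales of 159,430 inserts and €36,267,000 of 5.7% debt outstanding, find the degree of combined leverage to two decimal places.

3.20

Contribution at this volume is 159,430 × €36.59 = €5,833,543.70.
Subtracting fixed costs: EBIT = €5,833,543.70 − €1,944,600 = €3,888,943.70. Interest = €2,067,219.00.
DOL = €5,833,543.70 ÷ €3,888,943.70 = 1.5000; DFL = €3,888,943.70 ÷ €1,821,724.70 = 2.1348.
DCL = DOL × DFL = 1.5000 × 2.1348 = 3.2022.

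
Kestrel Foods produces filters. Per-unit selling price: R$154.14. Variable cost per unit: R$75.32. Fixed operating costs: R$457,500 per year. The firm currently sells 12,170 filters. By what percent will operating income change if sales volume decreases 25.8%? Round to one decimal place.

-49.3%

Total contribution margin = 12,170 × R$78.82 = R$959,239.40.
Operating income = contribution − fixed costs = R$959,239.40 − R$457,500 = R$501,739.40.
So DOL = total CM / EBIT = R$959,239.40 / R$501,739.40 = 1.9118.
%ΔEBIT = DOL × %ΔSales = 1.9118 × -25.8% = -49.3%.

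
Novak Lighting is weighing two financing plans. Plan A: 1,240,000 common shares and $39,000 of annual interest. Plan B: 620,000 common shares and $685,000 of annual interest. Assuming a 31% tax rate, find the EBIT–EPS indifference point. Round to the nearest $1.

$1,331,000

At indifference, (EBIT − 39,000)(1 − t)/1,240,000 = (EBIT − 685,000)(1 − t)/620,000.
Cancelling (1 − t) and cross-multiplying: 620,000·(EBIT − 39,000) = 1,240,000·(EBIT − 685,000).
Solving, EBIT = (685,000·1,240,000 − 39,000·620,000) / (1,240,000 − 620,000) = 825,220,000,000 / 620,000 = 1,331,000.00.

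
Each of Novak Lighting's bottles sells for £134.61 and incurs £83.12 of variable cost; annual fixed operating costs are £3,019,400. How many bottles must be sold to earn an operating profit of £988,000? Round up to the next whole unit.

77,829 bottles

Contribution margin per unit = £134.61 − £83.12 = £51.49.
Required volume = (fixed costs + target profit) ÷ CM = (£3,019,400 + £988,000) ÷ £51.49 = 77,828.70, so 77,829 bottles.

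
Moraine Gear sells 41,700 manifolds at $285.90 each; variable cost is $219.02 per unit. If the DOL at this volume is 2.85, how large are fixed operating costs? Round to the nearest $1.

$1,810,336

Total contribution margin = 41,700 × $66.88 = $2,788,896.00.
Since DOL = CM ÷ EBIT, EBIT = $2,788,896.00 ÷ 2.85 = $978,560.00.
And FC = contribution − EBIT = $2,788,896.00 − $978,560.00 = $1,810,336.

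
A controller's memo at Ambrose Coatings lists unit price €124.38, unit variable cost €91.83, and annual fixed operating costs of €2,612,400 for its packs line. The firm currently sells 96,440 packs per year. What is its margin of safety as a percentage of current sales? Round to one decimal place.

16.8%

Each unit contributes €124.38 − €91.83 = €32.55. Break-even units = €2,612,400 ÷ €32.55 = 80,258.06; break-even revenue = 80,258.06 × €124.38 = €9,982,498.06.
Current sales = 96,440 × €124.38 = €11,995,207.20.
Margin of safety = (€11,995,207.20 − €9,982,498.06) ÷ €11,995,207.20 = 16.8%.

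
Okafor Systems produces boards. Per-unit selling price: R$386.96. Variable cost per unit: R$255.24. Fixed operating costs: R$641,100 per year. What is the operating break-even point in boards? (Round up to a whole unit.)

4,868 boards

Contribution margin per unit = R$386.96 − R$255.24 = R$131.72.
Units to break even: R$641,100 ÷ R$131.72 = 4,867.14, rounded up to 4,868.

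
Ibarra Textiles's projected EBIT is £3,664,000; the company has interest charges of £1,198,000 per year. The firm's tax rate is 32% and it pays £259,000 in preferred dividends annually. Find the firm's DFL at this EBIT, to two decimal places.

1.76

Annual interest charges come to £1,198,000.00.
Pre-tax preferred-dividend burden = £259,000 ÷ (1 − 0.32) = £380,882.35.
DFL = EBIT ÷ [EBIT − I − D_p/(1−t)] = £3,664,000 ÷ [£3,664,000 − £1,198,000.00 − £380,882.35] = £3,664,000 ÷ £2,085,117.65 = 1.7572.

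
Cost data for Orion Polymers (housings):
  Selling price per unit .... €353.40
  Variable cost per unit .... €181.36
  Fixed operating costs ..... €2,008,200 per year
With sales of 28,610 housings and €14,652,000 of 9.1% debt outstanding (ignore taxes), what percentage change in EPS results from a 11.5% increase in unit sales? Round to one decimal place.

Contribution at this volume is 28,610 × €172.04 = €4,922,064.40.
Operating income = contribution − fixed costs = €4,922,064.40 − €2,008,200 = €2,913,864.40.
After interest of €1,333,332.00, pre-tax earnings = €1,580,532.40.
Degree of combined leverage = contribution ÷ (EBIT − I) = €4,922,064.40 ÷ €1,580,532.40 = 3.1142.
%ΔEPS = DCL × %ΔSales = 3.1142 × +11.5% = +35.8%.

+35.8%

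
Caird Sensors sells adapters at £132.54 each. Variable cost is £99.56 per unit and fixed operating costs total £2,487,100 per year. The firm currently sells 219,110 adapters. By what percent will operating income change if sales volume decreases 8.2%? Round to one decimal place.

Total contribution margin = 219,110 × £32.98 = £7,226,247.80.
Operating income = contribution − fixed costs = £7,226,247.80 − £2,487,100 = £4,739,147.80.
So DOL = total CM / EBIT = £7,226,247.80 / £4,739,147.80 = 1.5248.
So EBIT moves 1.5248 × (-8.2%) = -12.5%.

-12.5%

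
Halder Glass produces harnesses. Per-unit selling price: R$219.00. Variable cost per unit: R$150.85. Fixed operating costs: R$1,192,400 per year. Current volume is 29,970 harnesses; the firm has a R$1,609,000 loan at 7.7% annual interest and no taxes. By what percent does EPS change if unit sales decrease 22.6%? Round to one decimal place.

-63.6%

Total contribution margin = 29,970 × R$68.15 = R$2,042,455.50.
EBIT = R$2,042,455.50 − R$1,192,400 = R$850,055.50.
Interest = R$123,893.00, so EBIT − I = R$726,162.50.
Degree of combined leverage = contribution ÷ (EBIT − I) = R$2,042,455.50 ÷ R$726,162.50 = 2.8127.
%ΔEPS = DCL × %ΔSales = 2.8127 × -22.6% = -63.6%.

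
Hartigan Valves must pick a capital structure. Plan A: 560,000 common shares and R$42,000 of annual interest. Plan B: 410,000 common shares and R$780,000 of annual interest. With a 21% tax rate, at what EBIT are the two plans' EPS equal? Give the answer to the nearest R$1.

R$2,797,200

At indifference, (EBIT − 42,000)(1 − t)/560,000 = (EBIT − 780,000)(1 − t)/410,000.
Cancelling (1 − t) and cross-multiplying: 410,000·(EBIT − 42,000) = 560,000·(EBIT − 780,000).
Solving, EBIT = (780,000·560,000 − 42,000·410,000) / (560,000 − 410,000) = 419,580,000,000 / 150,000 = 2,797,200.00.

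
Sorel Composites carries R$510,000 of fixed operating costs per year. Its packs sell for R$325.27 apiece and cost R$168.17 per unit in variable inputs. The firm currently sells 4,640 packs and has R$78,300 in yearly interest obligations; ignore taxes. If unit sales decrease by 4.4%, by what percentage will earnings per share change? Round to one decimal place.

At 4,640 units, contribution = 4,640 × R$157.10 = R$728,944.00.
Operating income = contribution − fixed costs = R$728,944.00 − R$510,000 = R$218,944.00.
Interest = R$78,300.00, so EBIT − I = R$140,644.00.
Degree of combined leverage = contribution ÷ (EBIT − I) = R$728,944.00 ÷ R$140,644.00 = 5.1829.
EPS therefore changes by 5.1829 × (-4.4%) = -22.8%.

-22.8%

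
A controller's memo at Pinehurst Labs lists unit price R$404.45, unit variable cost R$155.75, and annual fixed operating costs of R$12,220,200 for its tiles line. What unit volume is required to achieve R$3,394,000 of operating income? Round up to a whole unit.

Contribution margin per unit = R$404.45 − R$155.75 = R$248.70.
Required volume = (fixed costs + target profit) ÷ CM = (R$12,220,200 + R$3,394,000) ÷ R$248.70 = 62,783.27, so 62,784 tiles.

62,784 tiles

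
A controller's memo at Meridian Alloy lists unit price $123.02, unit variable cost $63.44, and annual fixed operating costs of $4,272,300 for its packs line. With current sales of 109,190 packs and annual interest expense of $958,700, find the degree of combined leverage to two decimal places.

5.10

Contribution at this volume is 109,190 × $59.58 = $6,505,540.20.
Subtracting fixed costs: EBIT = $6,505,540.20 − $4,272,300 = $2,233,240.20. Interest = $958,700.00, so EBIT − I = $1,274,540.20.
Degree of total leverage = total CM / (EBIT − interest) = $6,505,540.20 / $1,274,540.20 = 5.1042.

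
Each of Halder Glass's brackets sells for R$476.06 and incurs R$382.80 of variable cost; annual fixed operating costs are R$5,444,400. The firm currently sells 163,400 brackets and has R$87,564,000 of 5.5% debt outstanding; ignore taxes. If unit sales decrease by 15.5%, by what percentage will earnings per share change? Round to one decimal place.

-47.4%

Total contribution margin = 163,400 × R$93.26 = R$15,238,684.00.
Subtracting fixed costs: EBIT = R$15,238,684.00 − R$5,444,400 = R$9,794,284.00.
Interest = R$4,816,020.00, so EBIT − I = R$4,978,264.00.
DCL = total CM / (EBIT − I) = R$15,238,684.00 / R$4,978,264.00 = 3.0610.
EPS therefore changes by 3.0610 × (-15.5%) = -47.4%.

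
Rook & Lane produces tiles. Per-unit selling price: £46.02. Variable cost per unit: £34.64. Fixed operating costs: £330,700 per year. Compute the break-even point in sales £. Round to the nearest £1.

£1,337,330

Contribution margin per unit = £46.02 − £34.64 = £11.38, a CM ratio of £11.38 ÷ £46.02 = 0.2473.
Break-even sales = FC ÷ CM ratio = £330,700 × £46.02 / £11.38 = £1,337,330.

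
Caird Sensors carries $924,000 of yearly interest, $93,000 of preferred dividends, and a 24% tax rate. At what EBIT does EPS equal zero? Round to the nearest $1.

$1,046,368

Preferred dividends are paid after tax, so their pre-tax equivalent is $93,000 ÷ (1 − 0.24) = $122,368.42.
Financial break-even EBIT = interest + D_p ÷ (1 − t) = $924,000 + $122,368.42 = $1,046,368.42.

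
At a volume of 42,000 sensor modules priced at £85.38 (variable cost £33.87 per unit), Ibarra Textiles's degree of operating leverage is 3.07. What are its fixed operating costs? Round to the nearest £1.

£1,458,723

At 42,000 units, contribution = 42,000 × £51.51 = £2,163,420.00.
Since DOL = CM ÷ EBIT, EBIT = £2,163,420.00 ÷ 3.07 = £704,697.07.
And FC = contribution − EBIT = £2,163,420.00 − £704,697.07 = £1,458,723.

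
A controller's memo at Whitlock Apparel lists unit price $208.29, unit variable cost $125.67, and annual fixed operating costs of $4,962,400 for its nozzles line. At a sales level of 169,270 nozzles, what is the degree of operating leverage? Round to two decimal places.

1.55

At 169,270 units, contribution = 169,270 × $82.62 = $13,985,087.40.
Operating income = contribution − fixed costs = $13,985,087.40 − $4,962,400 = $9,022,687.40.
DOL = contribution ÷ EBIT = $13,985,087.40 ÷ $9,022,687.40 = 1.5500.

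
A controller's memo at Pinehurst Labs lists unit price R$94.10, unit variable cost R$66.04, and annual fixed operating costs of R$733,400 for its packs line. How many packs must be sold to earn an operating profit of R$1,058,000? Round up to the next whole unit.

63,842 packs

Each unit contributes R$94.10 − R$66.04 = R$28.06.
Units = (FC + target) / CM = (R$733,400 + R$1,058,000) / R$28.06 = 63,841.77, so 63,842 packs.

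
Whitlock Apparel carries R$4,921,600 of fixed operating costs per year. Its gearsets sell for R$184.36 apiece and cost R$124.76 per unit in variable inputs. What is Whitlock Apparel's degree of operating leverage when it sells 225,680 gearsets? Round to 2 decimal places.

1.58

Total contribution margin = 225,680 × R$59.60 = R$13,450,528.00.
Operating income = contribution − fixed costs = R$13,450,528.00 − R$4,921,600 = R$8,528,928.00.
Degree of operating leverage = R$13,450,528.00 / R$8,528,928.00 = 1.5770.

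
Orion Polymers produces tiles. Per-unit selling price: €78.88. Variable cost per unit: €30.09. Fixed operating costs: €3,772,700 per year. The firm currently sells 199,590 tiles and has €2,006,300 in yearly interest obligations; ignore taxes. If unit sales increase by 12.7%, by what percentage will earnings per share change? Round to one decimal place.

Total contribution margin = 199,590 × €48.79 = €9,737,996.10.
EBIT = €9,737,996.10 − €3,772,700 = €5,965,296.10.
Interest = €2,006,300.00, so EBIT − I = €3,958,996.10.
DCL = total CM / (EBIT − I) = €9,737,996.10 / €3,958,996.10 = 2.4597.
EPS therefore changes by 2.4597 × (+12.7%) = +31.2%.

+31.2%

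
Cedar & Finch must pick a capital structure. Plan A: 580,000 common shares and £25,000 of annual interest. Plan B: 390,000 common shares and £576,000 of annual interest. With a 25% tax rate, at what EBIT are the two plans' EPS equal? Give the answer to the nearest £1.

At indifference, (EBIT − 25,000)(1 − t)/580,000 = (EBIT − 576,000)(1 − t)/390,000.
The (1 − t) factor cancels: (EBIT − 25,000) × 390,000 = (EBIT − 576,000) × 580,000.
EBIT × (580,000 − 390,000) = 576,000 × 580,000 − 25,000 × 390,000 = 324,330,000,000, so EBIT = 324,330,000,000 ÷ 190,000 = 1,707,000.00.

£1,707,000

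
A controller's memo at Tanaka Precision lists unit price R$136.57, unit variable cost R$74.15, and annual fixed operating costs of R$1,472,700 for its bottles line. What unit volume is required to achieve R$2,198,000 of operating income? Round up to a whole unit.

Unit CM = price − variable cost = R$136.57 − R$74.15 = R$62.42.
Units = (FC + target) / CM = (R$1,472,700 + R$2,198,000) / R$62.42 = 58,806.47, so 58,807 bottles.

58,807 bottles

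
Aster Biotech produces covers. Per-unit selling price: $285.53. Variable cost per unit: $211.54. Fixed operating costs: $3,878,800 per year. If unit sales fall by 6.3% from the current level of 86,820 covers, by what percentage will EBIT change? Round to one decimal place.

-15.9%

Contribution at this volume is 86,820 × $73.99 = $6,423,811.80.
EBIT = $6,423,811.80 − $3,878,800 = $2,545,011.80.
So DOL = total CM / EBIT = $6,423,811.80 / $2,545,011.80 = 2.5241.
Operating income changes by 2.5241 × -6.3% = -15.9%.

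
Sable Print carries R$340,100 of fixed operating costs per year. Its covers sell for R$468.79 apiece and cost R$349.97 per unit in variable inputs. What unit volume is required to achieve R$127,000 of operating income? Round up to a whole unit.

Each unit contributes R$468.79 − R$349.97 = R$118.82.
Units = (FC + target) / CM = (R$340,100 + R$127,000) / R$118.82 = 3,931.16, so 3,932 covers.

3,932 covers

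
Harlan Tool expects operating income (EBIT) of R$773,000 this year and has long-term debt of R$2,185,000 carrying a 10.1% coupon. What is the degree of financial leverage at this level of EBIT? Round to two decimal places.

1.40

Annual interest charges come to R$220,685.00.
Degree of financial leverage = EBIT / (EBIT − interest) = R$773,000 / R$552,315.00 = 1.3996.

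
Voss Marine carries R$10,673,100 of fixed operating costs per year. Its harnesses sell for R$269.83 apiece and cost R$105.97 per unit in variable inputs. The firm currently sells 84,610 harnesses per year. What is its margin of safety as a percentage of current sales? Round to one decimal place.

Unit CM = price − variable cost = R$269.83 − R$105.97 = R$163.86. Break-even units = R$10,673,100 ÷ R$163.86 = 65,135.48; break-even revenue = 65,135.48 × R$269.83 = R$17,575,506.98.
Actual sales revenue = 84,610 × R$269.83 = R$22,830,316.30.
Margin of safety = (R$22,830,316.30 − R$17,575,506.98) ÷ R$22,830,316.30 = 23.0%.

23.0%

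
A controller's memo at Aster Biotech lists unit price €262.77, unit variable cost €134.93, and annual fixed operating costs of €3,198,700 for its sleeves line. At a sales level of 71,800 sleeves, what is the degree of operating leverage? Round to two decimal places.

Contribution at this volume is 71,800 × €127.84 = €9,178,912.00.
Operating income = contribution − fixed costs = €9,178,912.00 − €3,198,700 = €5,980,212.00.
DOL = contribution ÷ EBIT = €9,178,912.00 ÷ €5,980,212.00 = 1.5349.

1.53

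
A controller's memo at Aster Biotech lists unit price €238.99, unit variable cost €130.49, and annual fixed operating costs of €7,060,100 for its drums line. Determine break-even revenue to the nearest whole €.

CM per unit = €238.99 − €130.49 = €108.50; CM ratio = €108.50 / €238.99 = 0.4540.
Break-even sales = FC ÷ CM ratio = €7,060,100 × €238.99 / €108.50 = €15,551,090.

€15,551,090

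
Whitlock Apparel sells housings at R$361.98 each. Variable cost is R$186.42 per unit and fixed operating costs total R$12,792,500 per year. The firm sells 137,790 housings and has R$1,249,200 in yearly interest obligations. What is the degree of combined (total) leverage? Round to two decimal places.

2.38

Contribution at this volume is 137,790 × R$175.56 = R$24,190,412.40.
Subtracting fixed costs: EBIT = R$24,190,412.40 − R$12,792,500 = R$11,397,912.40. Interest = R$1,249,200.00, so EBIT − I = R$10,148,712.40.
Degree of total leverage = total CM / (EBIT − interest) = R$24,190,412.40 / R$10,148,712.40 = 2.3836.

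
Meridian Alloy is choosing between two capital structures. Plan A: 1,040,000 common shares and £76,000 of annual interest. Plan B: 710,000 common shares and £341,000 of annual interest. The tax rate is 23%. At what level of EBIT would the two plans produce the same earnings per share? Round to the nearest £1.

£911,152

At indifference, (EBIT − 76,000)(1 − t)/1,040,000 = (EBIT − 341,000)(1 − t)/710,000.
The (1 − t) factor cancels: (EBIT − 76,000) × 710,000 = (EBIT − 341,000) × 1,040,000.
EBIT × (1,040,000 − 710,000) = 341,000 × 1,040,000 − 76,000 × 710,000 = 300,680,000,000, so EBIT = 300,680,000,000 ÷ 330,000 = 911,151.52.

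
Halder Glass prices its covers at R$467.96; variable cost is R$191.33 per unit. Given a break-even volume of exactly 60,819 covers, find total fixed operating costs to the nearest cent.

Each unit contributes R$467.96 − R$191.33 = R$276.63.
Fixed costs = break-even units × CM = 60,819 × R$276.63 = R$16,824,359.97.

R$16,824,359.97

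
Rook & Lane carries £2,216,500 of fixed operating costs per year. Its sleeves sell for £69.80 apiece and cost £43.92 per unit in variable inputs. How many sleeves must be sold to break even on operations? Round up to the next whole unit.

Unit CM = price − variable cost = £69.80 − £43.92 = £25.88.
Break-even Q = £2,216,500 / £25.88 = 85,645.29 → 85,646 sleeves.

85,646 sleeves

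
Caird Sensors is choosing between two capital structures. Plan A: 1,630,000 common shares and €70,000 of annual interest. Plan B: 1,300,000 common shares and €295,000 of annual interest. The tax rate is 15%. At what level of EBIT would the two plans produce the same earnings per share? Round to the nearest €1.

At indifference, (EBIT − 70,000)(1 − t)/1,630,000 = (EBIT − 295,000)(1 − t)/1,300,000.
The (1 − t) factor cancels: (EBIT − 70,000) × 1,300,000 = (EBIT − 295,000) × 1,630,000.
Solving, EBIT = (295,000·1,630,000 − 70,000·1,300,000) / (1,630,000 − 1,300,000) = 389,850,000,000 / 330,000 = 1,181,363.64.

€1,181,364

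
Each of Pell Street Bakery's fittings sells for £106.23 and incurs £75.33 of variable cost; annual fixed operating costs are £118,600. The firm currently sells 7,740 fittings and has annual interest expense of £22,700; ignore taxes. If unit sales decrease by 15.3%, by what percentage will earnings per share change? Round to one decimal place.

Total contribution margin = 7,740 × £30.90 = £239,166.00.
EBIT = £239,166.00 − £118,600 = £120,566.00.
After interest of £22,700.00, pre-tax earnings = £97,866.00.
DCL = total CM / (EBIT − I) = £239,166.00 / £97,866.00 = 2.4438.
%ΔEPS = DCL × %ΔSales = 2.4438 × -15.3% = -37.4%.

-37.4%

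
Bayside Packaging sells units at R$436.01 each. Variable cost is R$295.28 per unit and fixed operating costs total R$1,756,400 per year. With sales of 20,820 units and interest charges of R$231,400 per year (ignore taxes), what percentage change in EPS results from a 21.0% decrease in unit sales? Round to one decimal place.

Contribution at this volume is 20,820 × R$140.73 = R$2,929,998.60.
EBIT = R$2,929,998.60 − R$1,756,400 = R$1,173,598.60.
After interest of R$231,400.00, pre-tax earnings = R$942,198.60.
DCL = total CM / (EBIT − I) = R$2,929,998.60 / R$942,198.60 = 3.1097.
EPS therefore changes by 3.1097 × (-21.0%) = -65.3%.

-65.3%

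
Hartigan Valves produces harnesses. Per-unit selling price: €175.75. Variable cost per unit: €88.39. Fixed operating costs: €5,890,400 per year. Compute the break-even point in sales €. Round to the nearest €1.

€11,850,250

Contribution margin per unit = €175.75 − €88.39 = €87.36, a CM ratio of €87.36 ÷ €175.75 = 0.4971.
Break-even sales = FC ÷ CM ratio = €5,890,400 × €175.75 / €87.36 = €11,850,250.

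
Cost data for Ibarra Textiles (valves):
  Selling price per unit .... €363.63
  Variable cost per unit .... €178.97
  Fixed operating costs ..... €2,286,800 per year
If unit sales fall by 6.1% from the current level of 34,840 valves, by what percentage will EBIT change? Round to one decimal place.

-9.5%

Contribution at this volume is 34,840 × €184.66 = €6,433,554.40.
EBIT = €6,433,554.40 − €2,286,800 = €4,146,754.40.
DOL = contribution ÷ EBIT = €6,433,554.40 ÷ €4,146,754.40 = 1.5515.
%ΔEBIT = DOL × %ΔSales = 1.5515 × -6.1% = -9.5%.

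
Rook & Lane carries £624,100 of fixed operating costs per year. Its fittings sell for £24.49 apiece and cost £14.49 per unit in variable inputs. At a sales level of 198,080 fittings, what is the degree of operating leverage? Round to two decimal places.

Contribution at this volume is 198,080 × £10.00 = £1,980,800.00.
Operating income = contribution − fixed costs = £1,980,800.00 − £624,100 = £1,356,700.00.
Degree of operating leverage = £1,980,800.00 / £1,356,700.00 = 1.4600.

1.46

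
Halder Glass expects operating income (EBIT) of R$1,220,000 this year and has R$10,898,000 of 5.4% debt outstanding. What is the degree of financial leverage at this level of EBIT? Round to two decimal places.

Annual interest charges come to R$588,492.00.
DFL = EBIT ÷ (EBIT − I) = R$1,220,000 ÷ (R$1,220,000 − R$588,492.00) = R$1,220,000 ÷ R$631,508.00 = 1.9319.

1.93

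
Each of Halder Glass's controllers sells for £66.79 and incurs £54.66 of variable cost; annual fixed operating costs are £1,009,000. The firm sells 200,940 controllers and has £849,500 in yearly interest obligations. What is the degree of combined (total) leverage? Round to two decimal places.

Total contribution margin = 200,940 × £12.13 = £2,437,402.20.
Subtracting fixed costs: EBIT = £2,437,402.20 − £1,009,000 = £1,428,402.20. Interest = £849,500.00, so EBIT − I = £578,902.20.
DCL = contribution ÷ (EBIT − I) = £2,437,402.20 ÷ £578,902.20 = 4.2104.

4.21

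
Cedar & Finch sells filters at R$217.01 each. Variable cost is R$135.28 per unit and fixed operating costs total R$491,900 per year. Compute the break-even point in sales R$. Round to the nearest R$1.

Contribution margin per unit = R$217.01 − R$135.28 = R$81.73, a CM ratio of R$81.73 ÷ R$217.01 = 0.3766.
Break-even revenue = fixed costs × price ÷ CM = R$491,900 × R$217.01 ÷ R$81.73 = R$1,306,096.

R$1,306,096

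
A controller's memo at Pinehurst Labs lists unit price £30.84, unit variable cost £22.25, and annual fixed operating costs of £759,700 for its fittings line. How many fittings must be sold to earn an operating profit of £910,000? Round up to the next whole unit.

Unit CM = price − variable cost = £30.84 − £22.25 = £8.59.
Need Q such that Q × £8.59 − £759,700 = £910,000, i.e. Q = £1,669,700 / £8.59 = 194,377.18 → 194,378.

194,378 fittings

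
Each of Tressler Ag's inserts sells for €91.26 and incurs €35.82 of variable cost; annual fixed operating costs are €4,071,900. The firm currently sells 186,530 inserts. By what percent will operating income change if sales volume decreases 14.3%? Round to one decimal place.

Total contribution margin = 186,530 × €55.44 = €10,341,223.20.
Operating income = contribution − fixed costs = €10,341,223.20 − €4,071,900 = €6,269,323.20.
DOL = contribution ÷ EBIT = €10,341,223.20 ÷ €6,269,323.20 = 1.6495.
Operating income changes by 1.6495 × -14.3% = -23.6%.

-23.6%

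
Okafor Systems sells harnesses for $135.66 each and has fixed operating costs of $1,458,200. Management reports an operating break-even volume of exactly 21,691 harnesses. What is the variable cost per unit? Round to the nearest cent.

Contribution per unit must be FC / Q = $1,458,200 / 21,691 = $67.2260.
Variable cost per unit = $135.66 − $67.2260 = $68.43.

$68.43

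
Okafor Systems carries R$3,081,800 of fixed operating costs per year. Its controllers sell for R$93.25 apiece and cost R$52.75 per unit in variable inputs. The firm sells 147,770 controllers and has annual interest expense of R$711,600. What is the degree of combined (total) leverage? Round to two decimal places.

2.73

Contribution at this volume is 147,770 × R$40.50 = R$5,984,685.00.
EBIT = R$5,984,685.00 − R$3,081,800 = R$2,902,885.00. Interest = R$711,600.00, so EBIT − I = R$2,191,285.00.
Degree of total leverage = total CM / (EBIT − interest) = R$5,984,685.00 / R$2,191,285.00 = 2.7311.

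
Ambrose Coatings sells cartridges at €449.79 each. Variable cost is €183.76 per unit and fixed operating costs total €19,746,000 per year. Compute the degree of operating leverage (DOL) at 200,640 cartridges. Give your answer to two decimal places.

1.59

At 200,640 units, contribution = 200,640 × €266.03 = €53,376,259.20.
Operating income = contribution − fixed costs = €53,376,259.20 − €19,746,000 = €33,630,259.20.
DOL = contribution ÷ EBIT = €53,376,259.20 ÷ €33,630,259.20 = 1.5871.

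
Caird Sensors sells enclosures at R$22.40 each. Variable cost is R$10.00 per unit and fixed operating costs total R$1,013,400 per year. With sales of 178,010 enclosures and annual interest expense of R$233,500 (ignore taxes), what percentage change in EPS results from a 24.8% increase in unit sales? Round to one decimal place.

Total contribution margin = 178,010 × R$12.40 = R$2,207,324.00.
Operating income = contribution − fixed costs = R$2,207,324.00 − R$1,013,400 = R$1,193,924.00.
Interest = R$233,500.00, so EBIT − I = R$960,424.00.
Degree of combined leverage = contribution ÷ (EBIT − I) = R$2,207,324.00 ÷ R$960,424.00 = 2.2983.
%ΔEPS = DCL × %ΔSales = 2.2983 × +24.8% = +57.0%.

+57.0%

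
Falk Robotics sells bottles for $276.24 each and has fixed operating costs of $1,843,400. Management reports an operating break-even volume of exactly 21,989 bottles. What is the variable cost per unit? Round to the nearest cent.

At break-even, FC = Q × (P − VC), so P − VC = $1,843,400 ÷ 21,989 = $83.8328.
Variable cost per unit = $276.24 − $83.8328 = $192.41.

$192.41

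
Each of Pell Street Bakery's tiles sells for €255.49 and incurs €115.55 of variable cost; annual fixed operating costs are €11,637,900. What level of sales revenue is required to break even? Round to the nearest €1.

€21,247,442

Contribution margin per unit = €255.49 − €115.55 = €139.94, a CM ratio of €139.94 ÷ €255.49 = 0.5477.
Break-even sales = FC ÷ CM ratio = €11,637,900 × €255.49 / €139.94 = €21,247,442.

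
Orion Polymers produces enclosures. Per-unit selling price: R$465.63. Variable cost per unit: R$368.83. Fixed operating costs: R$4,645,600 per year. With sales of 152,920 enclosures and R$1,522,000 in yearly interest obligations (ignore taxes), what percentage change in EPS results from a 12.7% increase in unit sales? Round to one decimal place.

Contribution at this volume is 152,920 × R$96.80 = R$14,802,656.00.
Subtracting fixed costs: EBIT = R$14,802,656.00 − R$4,645,600 = R$10,157,056.00.
After interest of R$1,522,000.00, pre-tax earnings = R$8,635,056.00.
DCL = total CM / (EBIT − I) = R$14,802,656.00 / R$8,635,056.00 = 1.7143.
%ΔEPS = DCL × %ΔSales = 1.7143 × +12.7% = +21.8%.

+21.8%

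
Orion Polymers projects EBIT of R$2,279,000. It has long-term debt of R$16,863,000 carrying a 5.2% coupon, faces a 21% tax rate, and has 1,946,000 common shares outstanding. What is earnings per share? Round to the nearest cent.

Interest = R$876,876.00, so EBT = R$2,279,000 − R$876,876.00 = R$1,402,124.00.
Net income = R$1,402,124.00 × (1 − 0.21) = R$1,107,677.96.
EPS = R$1,107,677.96 ÷ 1,946,000 = R$0.57.

R$0.57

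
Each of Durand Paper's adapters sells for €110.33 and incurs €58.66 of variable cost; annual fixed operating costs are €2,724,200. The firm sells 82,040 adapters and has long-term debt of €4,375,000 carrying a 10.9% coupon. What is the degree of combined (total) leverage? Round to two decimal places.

4.08

Total contribution margin = 82,040 × €51.67 = €4,239,006.80.
EBIT = €4,239,006.80 − €2,724,200 = €1,514,806.80. Interest = €476,875.00, so EBIT − I = €1,037,931.80.
DCL = contribution ÷ (EBIT − I) = €4,239,006.80 ÷ €1,037,931.80 = 4.0841.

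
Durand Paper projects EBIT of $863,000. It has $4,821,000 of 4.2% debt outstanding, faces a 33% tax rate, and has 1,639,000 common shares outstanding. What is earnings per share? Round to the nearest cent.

$0.27

Interest = $202,482.00, so EBT = $863,000 − $202,482.00 = $660,518.00.
Net income = $660,518.00 × (1 − 0.33) = $442,547.06.
EPS = $442,547.06 ÷ 1,639,000 = $0.27.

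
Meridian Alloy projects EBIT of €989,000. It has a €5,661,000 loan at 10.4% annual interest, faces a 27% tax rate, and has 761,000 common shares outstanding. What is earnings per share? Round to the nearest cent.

€0.38

Pre-tax income = €989,000 − €588,744.00 = €400,256.00.
Net income = €400,256.00 × (1 − 0.27) = €292,186.88.
EPS = €292,186.88 ÷ 761,000 = €0.38.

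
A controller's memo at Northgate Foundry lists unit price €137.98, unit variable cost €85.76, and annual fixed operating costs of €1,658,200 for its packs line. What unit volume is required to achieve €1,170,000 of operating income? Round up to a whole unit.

Contribution margin per unit = €137.98 − €85.76 = €52.22.
Need Q such that Q × €52.22 − €1,658,200 = €1,170,000, i.e. Q = €2,828,200 / €52.22 = 54,159.33 → 54,160.

54,160 packs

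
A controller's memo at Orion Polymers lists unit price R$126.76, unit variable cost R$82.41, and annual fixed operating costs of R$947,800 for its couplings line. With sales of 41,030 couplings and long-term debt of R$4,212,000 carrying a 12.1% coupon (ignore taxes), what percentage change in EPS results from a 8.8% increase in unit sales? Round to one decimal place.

At 41,030 units, contribution = 41,030 × R$44.35 = R$1,819,680.50.
Operating income = contribution − fixed costs = R$1,819,680.50 − R$947,800 = R$871,880.50.
Interest = R$509,652.00, so EBIT − I = R$362,228.50.
DCL = total CM / (EBIT − I) = R$1,819,680.50 / R$362,228.50 = 5.0236.
EPS therefore changes by 5.0236 × (+8.8%) = +44.2%.

+44.2%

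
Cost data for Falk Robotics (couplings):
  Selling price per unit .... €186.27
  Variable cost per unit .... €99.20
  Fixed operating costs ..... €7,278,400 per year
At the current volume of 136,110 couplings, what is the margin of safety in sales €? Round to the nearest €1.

Unit CM = price − variable cost = €186.27 − €99.20 = €87.07. Break-even units = €7,278,400 ÷ €87.07 = 83,592.51; break-even revenue = 83,592.51 × €186.27 = €15,570,777.17.
Actual sales revenue = 136,110 × €186.27 = €25,353,209.70.
Margin of safety = €25,353,209.70 − €15,570,777.17 = €9,782,433.

€9,782,433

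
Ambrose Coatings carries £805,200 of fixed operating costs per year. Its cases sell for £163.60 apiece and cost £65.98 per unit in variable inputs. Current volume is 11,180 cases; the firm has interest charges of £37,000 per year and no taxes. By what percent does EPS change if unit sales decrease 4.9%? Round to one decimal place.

Total contribution margin = 11,180 × £97.62 = £1,091,391.60.
EBIT = £1,091,391.60 − £805,200 = £286,191.60.
After interest of £37,000.00, pre-tax earnings = £249,191.60.
Degree of combined leverage = contribution ÷ (EBIT − I) = £1,091,391.60 ÷ £249,191.60 = 4.3797.
EPS therefore changes by 4.3797 × (-4.9%) = -21.5%.

-21.5%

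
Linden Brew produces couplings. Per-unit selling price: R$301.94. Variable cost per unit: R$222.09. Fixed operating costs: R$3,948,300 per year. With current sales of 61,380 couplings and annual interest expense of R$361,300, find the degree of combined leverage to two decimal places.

Total contribution margin = 61,380 × R$79.85 = R$4,901,193.00.
Operating income = contribution − fixed costs = R$4,901,193.00 − R$3,948,300 = R$952,893.00. Interest = R$361,300.00.
DOL = R$4,901,193.00 ÷ R$952,893.00 = 5.1435; DFL = R$952,893.00 ÷ R$591,593.00 = 1.6107.
Combined leverage = 5.1435 × 1.6107 = 8.2846.

8.28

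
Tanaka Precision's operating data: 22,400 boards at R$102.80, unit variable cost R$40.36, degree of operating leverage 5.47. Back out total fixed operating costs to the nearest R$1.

Total contribution margin = 22,400 × R$62.44 = R$1,398,656.00.
DOL = contribution / EBIT, so EBIT = R$1,398,656.00 / 5.47 = R$255,695.80.
And FC = contribution − EBIT = R$1,398,656.00 − R$255,695.80 = R$1,142,960.

R$1,142,960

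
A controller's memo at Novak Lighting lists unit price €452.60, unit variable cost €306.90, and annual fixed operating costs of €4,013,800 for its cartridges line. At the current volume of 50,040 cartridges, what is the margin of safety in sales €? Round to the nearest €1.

€10,179,704

Each unit contributes €452.60 − €306.90 = €145.70. Break-even units = €4,013,800 ÷ €145.70 = 27,548.39; break-even revenue = 27,548.39 × €452.60 = €12,468,400.00.
Actual sales revenue = 50,040 × €452.60 = €22,648,104.00.
Margin of safety = €22,648,104.00 − €12,468,400.00 = €10,179,704.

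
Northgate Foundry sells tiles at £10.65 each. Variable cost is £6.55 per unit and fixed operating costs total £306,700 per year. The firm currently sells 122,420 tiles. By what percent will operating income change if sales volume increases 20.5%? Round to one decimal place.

+52.7%

At 122,420 units, contribution = 122,420 × £4.10 = £501,922.00.
Subtracting fixed costs: EBIT = £501,922.00 − £306,700 = £195,222.00.
So DOL = total CM / EBIT = £501,922.00 / £195,222.00 = 2.5710.
So EBIT moves 2.5710 × (+20.5%) = +52.7%.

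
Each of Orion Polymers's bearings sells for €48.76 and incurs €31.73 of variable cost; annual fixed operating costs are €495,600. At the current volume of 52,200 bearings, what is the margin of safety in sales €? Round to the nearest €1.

€1,126,279

Contribution margin per unit = €48.76 − €31.73 = €17.03. Break-even units = €495,600 ÷ €17.03 = 29,101.59; break-even revenue = 29,101.59 × €48.76 = €1,418,993.31.
Actual sales revenue = 52,200 × €48.76 = €2,545,272.00.
Margin of safety = €2,545,272.00 − €1,418,993.31 = €1,126,279.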